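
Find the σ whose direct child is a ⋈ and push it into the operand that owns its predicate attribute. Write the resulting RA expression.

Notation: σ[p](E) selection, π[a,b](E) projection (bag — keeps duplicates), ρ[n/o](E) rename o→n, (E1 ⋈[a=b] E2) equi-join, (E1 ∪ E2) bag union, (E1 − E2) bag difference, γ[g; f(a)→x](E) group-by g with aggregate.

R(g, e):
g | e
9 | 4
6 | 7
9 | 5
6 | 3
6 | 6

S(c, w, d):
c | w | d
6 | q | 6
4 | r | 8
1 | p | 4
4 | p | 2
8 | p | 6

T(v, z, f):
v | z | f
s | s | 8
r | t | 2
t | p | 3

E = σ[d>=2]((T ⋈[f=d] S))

σ filters on d, owned by the right side.
E' = (T ⋈[f=d] σ[d>=2](S))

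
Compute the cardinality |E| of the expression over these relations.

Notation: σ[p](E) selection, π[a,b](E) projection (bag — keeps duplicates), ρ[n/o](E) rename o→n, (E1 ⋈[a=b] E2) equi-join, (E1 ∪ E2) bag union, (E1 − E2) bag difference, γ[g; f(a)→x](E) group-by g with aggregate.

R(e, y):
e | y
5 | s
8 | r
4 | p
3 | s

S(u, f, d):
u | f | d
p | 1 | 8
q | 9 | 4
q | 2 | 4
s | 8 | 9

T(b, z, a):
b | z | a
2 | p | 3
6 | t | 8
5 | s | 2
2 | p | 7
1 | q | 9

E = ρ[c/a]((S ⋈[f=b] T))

Row counts bottom-up:
  S → 4
  T → 5
  (S ⋈[f=b] T) → 3
  ρ[c/a]((S ⋈[f=b] T)) → 3

|E| = 3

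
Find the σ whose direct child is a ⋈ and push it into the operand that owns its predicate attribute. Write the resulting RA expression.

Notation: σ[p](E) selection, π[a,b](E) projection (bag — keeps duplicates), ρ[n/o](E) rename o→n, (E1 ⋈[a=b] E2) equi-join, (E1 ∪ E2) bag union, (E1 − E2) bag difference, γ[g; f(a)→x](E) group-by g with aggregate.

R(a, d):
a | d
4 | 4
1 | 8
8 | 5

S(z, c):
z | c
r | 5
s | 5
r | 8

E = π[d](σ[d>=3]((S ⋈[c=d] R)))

σ filters on d, owned by the right side.
E' = π[d]((S ⋈[c=d] σ[d>=3](R)))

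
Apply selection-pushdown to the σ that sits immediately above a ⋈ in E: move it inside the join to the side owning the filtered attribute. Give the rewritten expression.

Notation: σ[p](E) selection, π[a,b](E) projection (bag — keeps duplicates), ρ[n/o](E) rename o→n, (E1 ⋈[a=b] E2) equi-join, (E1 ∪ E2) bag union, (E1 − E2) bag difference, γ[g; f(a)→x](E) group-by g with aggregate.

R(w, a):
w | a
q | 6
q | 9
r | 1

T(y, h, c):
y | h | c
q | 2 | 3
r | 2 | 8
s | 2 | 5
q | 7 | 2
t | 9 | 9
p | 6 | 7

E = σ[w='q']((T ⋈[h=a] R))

σ filters on w, owned by the right side.
E' = (T ⋈[h=a] σ[w='q'](R))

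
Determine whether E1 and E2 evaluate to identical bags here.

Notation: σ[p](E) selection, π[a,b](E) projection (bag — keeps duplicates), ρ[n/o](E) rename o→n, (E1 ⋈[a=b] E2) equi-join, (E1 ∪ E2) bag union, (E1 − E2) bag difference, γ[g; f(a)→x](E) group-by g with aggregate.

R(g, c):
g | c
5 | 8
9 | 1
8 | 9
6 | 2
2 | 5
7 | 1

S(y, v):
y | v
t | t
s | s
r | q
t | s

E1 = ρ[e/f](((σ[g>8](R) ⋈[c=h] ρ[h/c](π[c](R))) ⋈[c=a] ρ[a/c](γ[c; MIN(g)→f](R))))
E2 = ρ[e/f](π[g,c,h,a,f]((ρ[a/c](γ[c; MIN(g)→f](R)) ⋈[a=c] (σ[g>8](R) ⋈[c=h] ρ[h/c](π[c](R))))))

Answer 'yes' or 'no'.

E1 subexpression sizes:
  R → 6
  σ[g>8](R) → 1
  R → 6
  π[c](R) → 6
  ρ[h/c](π[c](R)) → 6
  (σ[g>8](R) ⋈[c=h] ρ[h/c](π[c](R))) → 2
  R → 6
  γ[c; MIN(g)→f](R) → 5
  ρ[a/c](γ[c; MIN(g)→f](R)) → 5
  ((σ[g>8](R) ⋈[c=h] ρ[h/c](π[c](R))) ⋈[c=a] ρ[a/c](γ[c; MIN(g)→f](R))) → 2
  ρ[e/f](((σ[g>8](R) ⋈[c=h] ρ[h/c](π[c](R))) ⋈[c=a] ρ[a/c](γ[c; MIN(g)→f](R)))) → 2
E2 subexpression sizes:
  R → 6
  γ[c; MIN(g)→f](R) → 5
  ρ[a/c](γ[c; MIN(g)→f](R)) → 5
  R → 6
  σ[g>8](R) → 1
  R → 6
  π[c](R) → 6
  ρ[h/c](π[c](R)) → 6
  (σ[g>8](R) ⋈[c=h] ρ[h/c](π[c](R))) → 2
  (ρ[a/c](γ[c; MIN(g)→f](R)) ⋈[a=c] (σ[g>8](R) ⋈[c=h] ρ[h/c](π[c](R)))) → 2
  π[g,c,h,a,f]((ρ[a/c](γ[c; MIN(g)→f](R)) ⋈[a=c] (σ[g>8](R) ⋈[c=h] ρ[h/c](π[c](R))))) → 2
  ρ[e/f](π[g,c,h,a,f]((ρ[a/c](γ[c; MIN(g)→f](R)) ⋈[a=c] (σ[g>8](R) ⋈[c=h] ρ[h/c](π[c](R)))))) → 2

E1 and E2 produce the same multiset:
g | c | h | a | e
9 | 1 | 1 | 1 | 7
9 | 1 | 1 | 1 | 7

yes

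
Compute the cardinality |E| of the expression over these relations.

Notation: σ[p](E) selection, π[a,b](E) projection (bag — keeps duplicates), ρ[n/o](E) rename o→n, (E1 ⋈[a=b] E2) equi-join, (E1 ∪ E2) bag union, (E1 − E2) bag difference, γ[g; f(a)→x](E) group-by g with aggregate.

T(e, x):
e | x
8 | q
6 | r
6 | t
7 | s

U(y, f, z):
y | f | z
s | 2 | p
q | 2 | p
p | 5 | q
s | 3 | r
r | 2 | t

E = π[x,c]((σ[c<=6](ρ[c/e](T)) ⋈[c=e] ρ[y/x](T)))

Row counts bottom-up:
  T → 4
  ρ[c/e](T) → 4
  σ[c<=6](ρ[c/e](T)) → 2
  T → 4
  ρ[y/x](T) → 4
  (σ[c<=6](ρ[c/e](T)) ⋈[c=e] ρ[y/x](T)) → 4
  π[x,c]((σ[c<=6](ρ[c/e](T)) ⋈[c=e] ρ[y/x](T))) → 4

|E| = 4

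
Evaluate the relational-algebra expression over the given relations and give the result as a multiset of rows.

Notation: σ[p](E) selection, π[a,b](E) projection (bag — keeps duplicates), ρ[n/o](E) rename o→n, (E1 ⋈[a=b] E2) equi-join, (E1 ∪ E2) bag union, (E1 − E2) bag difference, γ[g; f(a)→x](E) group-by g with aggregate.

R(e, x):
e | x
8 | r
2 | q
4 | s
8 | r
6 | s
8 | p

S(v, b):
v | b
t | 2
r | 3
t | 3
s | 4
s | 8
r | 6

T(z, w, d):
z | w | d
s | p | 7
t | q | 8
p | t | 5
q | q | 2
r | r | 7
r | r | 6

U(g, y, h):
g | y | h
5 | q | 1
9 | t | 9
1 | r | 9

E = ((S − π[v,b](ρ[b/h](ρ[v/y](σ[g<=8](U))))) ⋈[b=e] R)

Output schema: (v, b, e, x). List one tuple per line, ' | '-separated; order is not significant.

Subexpression sizes:
  S → 6
  U → 3
  σ[g<=8](U) → 2
  ρ[v/y](σ[g<=8](U)) → 2
  ρ[b/h](ρ[v/y](σ[g<=8](U))) → 2
  π[v,b](ρ[b/h](ρ[v/y](σ[g<=8](U)))) → 2
  (S − π[v,b](ρ[b/h](ρ[v/y](σ[g<=8](U))))) → 6
  R → 6
  ((S − π[v,b](ρ[b/h](ρ[v/y](σ[g<=8](U))))) ⋈[b=e] R) → 6

== RESULT ==
v | b | e | x
r | 6 | 6 | s
s | 4 | 4 | s
s | 8 | 8 | p
s | 8 | 8 | r
s | 8 | 8 | r
t | 2 | 2 | q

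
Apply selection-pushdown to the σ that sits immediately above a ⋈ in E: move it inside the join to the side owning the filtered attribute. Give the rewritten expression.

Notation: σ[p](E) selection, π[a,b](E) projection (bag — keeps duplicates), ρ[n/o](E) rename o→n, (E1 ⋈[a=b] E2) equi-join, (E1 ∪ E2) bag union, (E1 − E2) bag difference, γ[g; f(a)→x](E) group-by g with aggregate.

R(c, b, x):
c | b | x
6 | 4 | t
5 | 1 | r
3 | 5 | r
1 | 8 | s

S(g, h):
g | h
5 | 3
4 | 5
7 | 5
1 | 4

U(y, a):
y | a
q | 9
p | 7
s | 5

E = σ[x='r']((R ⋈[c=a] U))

σ filters on x, owned by the left side.
E' = (σ[x='r'](R) ⋈[c=a] U)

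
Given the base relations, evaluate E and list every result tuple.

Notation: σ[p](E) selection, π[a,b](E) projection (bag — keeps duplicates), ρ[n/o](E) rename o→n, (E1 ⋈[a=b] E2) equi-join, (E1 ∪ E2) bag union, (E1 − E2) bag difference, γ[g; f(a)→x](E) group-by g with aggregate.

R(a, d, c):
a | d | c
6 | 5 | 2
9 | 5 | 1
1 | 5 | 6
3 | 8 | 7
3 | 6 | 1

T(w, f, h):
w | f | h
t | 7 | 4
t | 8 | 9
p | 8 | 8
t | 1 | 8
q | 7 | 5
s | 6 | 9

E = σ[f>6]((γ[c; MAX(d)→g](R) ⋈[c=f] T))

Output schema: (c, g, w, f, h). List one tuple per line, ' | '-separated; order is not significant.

Stepwise |·|:
  R → 5
  γ[c; MAX(d)→g](R) → 4
  T → 6
  (γ[c; MAX(d)→g](R) ⋈[c=f] T) → 4
  σ[f>6]((γ[c; MAX(d)→g](R) ⋈[c=f] T)) → 2

== RESULT ==
c | g | w | f | h
7 | 8 | q | 7 | 5
7 | 8 | t | 7 | 4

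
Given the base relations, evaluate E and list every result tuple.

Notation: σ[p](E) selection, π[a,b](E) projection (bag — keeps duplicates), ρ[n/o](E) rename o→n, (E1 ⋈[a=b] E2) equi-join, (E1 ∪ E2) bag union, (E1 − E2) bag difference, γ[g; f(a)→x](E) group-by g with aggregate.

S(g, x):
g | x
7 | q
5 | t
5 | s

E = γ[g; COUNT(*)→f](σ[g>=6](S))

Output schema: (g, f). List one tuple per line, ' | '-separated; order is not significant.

Per-node cardinality:
  S → 3
  σ[g>=6](S) → 1
  γ[g; COUNT(*)→f](σ[g>=6](S)) → 1

== RESULT ==
g | f
7 | 1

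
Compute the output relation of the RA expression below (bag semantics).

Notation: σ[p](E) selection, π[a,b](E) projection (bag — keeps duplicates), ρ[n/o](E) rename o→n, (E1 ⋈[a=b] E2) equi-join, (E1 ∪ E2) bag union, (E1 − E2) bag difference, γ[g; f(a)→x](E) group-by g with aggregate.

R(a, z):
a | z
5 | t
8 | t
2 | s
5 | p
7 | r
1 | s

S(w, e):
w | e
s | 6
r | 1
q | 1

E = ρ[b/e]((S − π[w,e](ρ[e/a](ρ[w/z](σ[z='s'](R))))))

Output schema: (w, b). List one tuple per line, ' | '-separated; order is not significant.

Row counts bottom-up:
  S → 3
  R → 6
  σ[z='s'](R) → 2
  ρ[w/z](σ[z='s'](R)) → 2
  ρ[e/a](ρ[w/z](σ[z='s'](R))) → 2
  π[w,e](ρ[e/a](ρ[w/z](σ[z='s'](R)))) → 2
  (S − π[w,e](ρ[e/a](ρ[w/z](σ[z='s'](R))))) → 3
  ρ[b/e]((S − π[w,e](ρ[e/a](ρ[w/z](σ[z='s'](R)))))) → 3

== RESULT ==
w | b
q | 1
r | 1
s | 6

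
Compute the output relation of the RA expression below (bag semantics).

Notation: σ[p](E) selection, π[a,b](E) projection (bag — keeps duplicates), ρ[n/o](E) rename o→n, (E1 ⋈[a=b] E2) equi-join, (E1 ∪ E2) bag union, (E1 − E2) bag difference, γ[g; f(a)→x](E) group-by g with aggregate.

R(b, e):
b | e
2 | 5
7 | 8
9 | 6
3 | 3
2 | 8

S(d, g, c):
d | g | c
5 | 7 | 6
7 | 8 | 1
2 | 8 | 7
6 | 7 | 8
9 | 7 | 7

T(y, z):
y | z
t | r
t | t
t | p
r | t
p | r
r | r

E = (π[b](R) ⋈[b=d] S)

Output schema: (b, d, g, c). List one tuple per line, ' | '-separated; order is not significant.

Row counts bottom-up:
  R → 5
  π[b](R) → 5
  S → 5
  (π[b](R) ⋈[b=d] S) → 4

== RESULT ==
b | d | g | c
2 | 2 | 8 | 7
2 | 2 | 8 | 7
7 | 7 | 8 | 1
9 | 9 | 7 | 7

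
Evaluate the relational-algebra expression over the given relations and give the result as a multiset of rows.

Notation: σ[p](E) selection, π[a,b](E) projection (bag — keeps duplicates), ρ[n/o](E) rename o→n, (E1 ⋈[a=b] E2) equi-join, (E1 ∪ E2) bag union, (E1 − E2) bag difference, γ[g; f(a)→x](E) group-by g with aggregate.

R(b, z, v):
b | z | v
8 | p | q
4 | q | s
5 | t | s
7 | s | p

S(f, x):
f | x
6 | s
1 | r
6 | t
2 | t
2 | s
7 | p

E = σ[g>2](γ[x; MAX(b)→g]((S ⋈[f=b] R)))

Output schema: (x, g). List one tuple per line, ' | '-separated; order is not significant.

Subexpression sizes:
  S → 6
  R → 4
  (S ⋈[f=b] R) → 1
  γ[x; MAX(b)→g]((S ⋈[f=b] R)) → 1
  σ[g>2](γ[x; MAX(b)→g]((S ⋈[f=b] R))) → 1

== RESULT ==
x | g
p | 7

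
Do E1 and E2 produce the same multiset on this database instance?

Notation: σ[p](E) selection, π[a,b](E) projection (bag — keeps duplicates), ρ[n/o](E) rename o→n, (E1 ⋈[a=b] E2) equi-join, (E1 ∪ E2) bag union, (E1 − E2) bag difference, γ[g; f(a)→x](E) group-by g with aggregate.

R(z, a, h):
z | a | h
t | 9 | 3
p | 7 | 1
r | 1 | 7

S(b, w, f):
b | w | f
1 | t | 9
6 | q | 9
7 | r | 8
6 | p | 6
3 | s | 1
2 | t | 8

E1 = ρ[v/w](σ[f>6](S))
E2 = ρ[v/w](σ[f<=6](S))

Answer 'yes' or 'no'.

E1 per-node cardinality:
  S → 6
  σ[f>6](S) → 4
  ρ[v/w](σ[f>6](S)) → 4
E2 per-node cardinality:
  S → 6
  σ[f<=6](S) → 2
  ρ[v/w](σ[f<=6](S)) → 2

E1 result:
b | v | f
1 | t | 9
2 | t | 8
6 | q | 9
7 | r | 8
E2 result:
b | v | f
3 | s | 1
6 | p | 6
Witness: (7, 'r', 8) appears 1× in E1 but 0× in E2.

no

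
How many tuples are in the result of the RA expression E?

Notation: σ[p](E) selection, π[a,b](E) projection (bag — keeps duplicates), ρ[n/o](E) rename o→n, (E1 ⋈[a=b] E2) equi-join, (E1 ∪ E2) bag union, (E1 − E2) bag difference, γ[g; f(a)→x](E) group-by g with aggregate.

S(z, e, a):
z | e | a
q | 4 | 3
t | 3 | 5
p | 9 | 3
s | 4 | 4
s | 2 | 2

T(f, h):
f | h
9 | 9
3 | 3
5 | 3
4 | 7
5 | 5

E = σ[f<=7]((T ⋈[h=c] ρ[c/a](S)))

Per-node cardinality:
  T → 5
  S → 5
  ρ[c/a](S) → 5
  (T ⋈[h=c] ρ[c/a](S)) → 5
  σ[f<=7]((T ⋈[h=c] ρ[c/a](S))) → 5

|E| = 5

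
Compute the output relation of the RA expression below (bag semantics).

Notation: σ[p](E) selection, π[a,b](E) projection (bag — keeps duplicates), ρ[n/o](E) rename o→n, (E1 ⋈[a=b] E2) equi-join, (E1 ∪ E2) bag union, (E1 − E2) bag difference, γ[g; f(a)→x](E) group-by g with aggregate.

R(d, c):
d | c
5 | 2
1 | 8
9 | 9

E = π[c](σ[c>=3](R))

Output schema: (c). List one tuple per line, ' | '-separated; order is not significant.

Row counts bottom-up:
  R → 3
  σ[c>=3](R) → 2
  π[c](σ[c>=3](R)) → 2

== RESULT ==
c
8
9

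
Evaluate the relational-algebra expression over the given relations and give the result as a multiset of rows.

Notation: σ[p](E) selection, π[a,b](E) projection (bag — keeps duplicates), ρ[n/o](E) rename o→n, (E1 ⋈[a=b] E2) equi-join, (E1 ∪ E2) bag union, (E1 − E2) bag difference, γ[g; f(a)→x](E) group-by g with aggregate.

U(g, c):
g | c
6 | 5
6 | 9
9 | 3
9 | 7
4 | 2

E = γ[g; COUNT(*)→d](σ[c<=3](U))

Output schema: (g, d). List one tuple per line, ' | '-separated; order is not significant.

Per-node cardinality:
  U → 5
  σ[c<=3](U) → 2
  γ[g; COUNT(*)→d](σ[c<=3](U)) → 2

== RESULT ==
g | d
4 | 1
9 | 1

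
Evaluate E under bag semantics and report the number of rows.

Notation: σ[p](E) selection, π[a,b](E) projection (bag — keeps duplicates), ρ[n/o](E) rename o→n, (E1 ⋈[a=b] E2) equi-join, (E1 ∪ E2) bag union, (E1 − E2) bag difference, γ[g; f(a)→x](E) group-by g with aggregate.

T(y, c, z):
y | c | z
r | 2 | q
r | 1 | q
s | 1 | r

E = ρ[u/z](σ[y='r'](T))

Per-node cardinality:
  T → 3
  σ[y='r'](T) → 2
  ρ[u/z](σ[y='r'](T)) → 2

|E| = 2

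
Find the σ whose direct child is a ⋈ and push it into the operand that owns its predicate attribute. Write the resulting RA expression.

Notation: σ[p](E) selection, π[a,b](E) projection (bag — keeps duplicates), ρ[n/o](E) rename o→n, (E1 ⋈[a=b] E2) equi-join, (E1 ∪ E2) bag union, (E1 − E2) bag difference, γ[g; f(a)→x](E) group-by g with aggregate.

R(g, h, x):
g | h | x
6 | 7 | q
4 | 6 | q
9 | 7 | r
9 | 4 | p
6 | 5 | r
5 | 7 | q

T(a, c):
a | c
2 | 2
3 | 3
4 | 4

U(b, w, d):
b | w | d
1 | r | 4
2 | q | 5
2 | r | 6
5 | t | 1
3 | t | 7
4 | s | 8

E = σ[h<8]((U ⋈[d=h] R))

σ filters on h, owned by the right side.
E' = (U ⋈[d=h] σ[h<8](R))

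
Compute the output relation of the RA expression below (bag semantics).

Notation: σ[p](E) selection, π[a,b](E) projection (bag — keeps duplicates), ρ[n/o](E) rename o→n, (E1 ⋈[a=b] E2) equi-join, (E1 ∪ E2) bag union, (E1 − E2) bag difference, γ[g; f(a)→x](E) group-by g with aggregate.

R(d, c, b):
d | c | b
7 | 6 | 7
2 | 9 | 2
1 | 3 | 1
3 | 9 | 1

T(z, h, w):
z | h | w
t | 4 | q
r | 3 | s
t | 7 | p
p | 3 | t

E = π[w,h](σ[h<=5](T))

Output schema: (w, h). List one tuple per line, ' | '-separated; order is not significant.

Row counts bottom-up:
  T → 4
  σ[h<=5](T) → 3
  π[w,h](σ[h<=5](T)) → 3

== RESULT ==
w | h
q | 4
s | 3
t | 3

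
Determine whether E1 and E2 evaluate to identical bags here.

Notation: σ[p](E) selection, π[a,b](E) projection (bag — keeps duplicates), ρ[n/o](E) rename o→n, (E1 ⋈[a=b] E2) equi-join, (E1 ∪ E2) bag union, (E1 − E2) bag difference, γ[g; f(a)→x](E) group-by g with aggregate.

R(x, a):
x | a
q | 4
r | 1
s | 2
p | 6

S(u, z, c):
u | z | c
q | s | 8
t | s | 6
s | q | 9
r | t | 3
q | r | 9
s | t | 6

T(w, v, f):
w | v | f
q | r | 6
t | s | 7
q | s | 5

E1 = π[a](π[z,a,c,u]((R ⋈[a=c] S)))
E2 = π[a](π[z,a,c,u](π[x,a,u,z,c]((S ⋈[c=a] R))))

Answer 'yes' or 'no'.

E1 stepwise |·|:
  R → 4
  S → 6
  (R ⋈[a=c] S) → 2
  π[z,a,c,u]((R ⋈[a=c] S)) → 2
  π[a](π[z,a,c,u]((R ⋈[a=c] S))) → 2
E2 stepwise |·|:
  S → 6
  R → 4
  (S ⋈[c=a] R) → 2
  π[x,a,u,z,c]((S ⋈[c=a] R)) → 2
  π[z,a,c,u](π[x,a,u,z,c]((S ⋈[c=a] R))) → 2
  π[a](π[z,a,c,u](π[x,a,u,z,c]((S ⋈[c=a] R)))) → 2

E1 and E2 produce the same multiset:
a
6
6

yes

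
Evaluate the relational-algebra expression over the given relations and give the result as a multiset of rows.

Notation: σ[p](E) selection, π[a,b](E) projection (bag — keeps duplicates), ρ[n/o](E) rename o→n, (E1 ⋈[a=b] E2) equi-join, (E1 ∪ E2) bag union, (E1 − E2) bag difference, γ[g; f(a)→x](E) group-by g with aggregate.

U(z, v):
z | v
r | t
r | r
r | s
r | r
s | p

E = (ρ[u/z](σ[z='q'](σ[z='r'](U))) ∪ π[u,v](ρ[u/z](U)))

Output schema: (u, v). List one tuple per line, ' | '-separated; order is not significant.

Subexpression sizes:
  U → 5
  σ[z='r'](U) → 4
  σ[z='q'](σ[z='r'](U)) → 0
  ρ[u/z](σ[z='q'](σ[z='r'](U))) → 0
  U → 5
  ρ[u/z](U) → 5
  π[u,v](ρ[u/z](U)) → 5
  (ρ[u/z](σ[z='q'](σ[z='r'](U))) ∪ π[u,v](ρ[u/z](U))) → 5

== RESULT ==
u | v
r | r
r | r
r | s
r | t
s | p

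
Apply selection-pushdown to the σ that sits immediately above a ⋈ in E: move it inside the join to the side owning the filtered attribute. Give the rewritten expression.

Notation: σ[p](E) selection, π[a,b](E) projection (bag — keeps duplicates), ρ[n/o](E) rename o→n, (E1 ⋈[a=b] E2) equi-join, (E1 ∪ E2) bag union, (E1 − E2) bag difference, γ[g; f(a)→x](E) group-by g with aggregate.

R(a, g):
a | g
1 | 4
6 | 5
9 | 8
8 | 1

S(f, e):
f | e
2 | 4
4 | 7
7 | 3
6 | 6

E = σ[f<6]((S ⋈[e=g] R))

σ filters on f, owned by the left side.
E' = (σ[f<6](S) ⋈[e=g] R)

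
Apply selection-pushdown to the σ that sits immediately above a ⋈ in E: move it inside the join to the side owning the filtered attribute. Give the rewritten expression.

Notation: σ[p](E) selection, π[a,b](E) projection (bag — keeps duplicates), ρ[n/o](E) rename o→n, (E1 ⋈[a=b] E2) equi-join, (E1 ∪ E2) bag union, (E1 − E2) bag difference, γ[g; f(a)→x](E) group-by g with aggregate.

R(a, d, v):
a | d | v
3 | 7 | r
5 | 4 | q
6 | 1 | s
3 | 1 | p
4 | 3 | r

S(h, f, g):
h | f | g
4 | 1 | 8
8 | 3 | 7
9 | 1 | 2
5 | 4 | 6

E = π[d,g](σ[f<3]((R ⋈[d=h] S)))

σ filters on f, owned by the right side.
E' = π[d,g]((R ⋈[d=h] σ[f<3](S)))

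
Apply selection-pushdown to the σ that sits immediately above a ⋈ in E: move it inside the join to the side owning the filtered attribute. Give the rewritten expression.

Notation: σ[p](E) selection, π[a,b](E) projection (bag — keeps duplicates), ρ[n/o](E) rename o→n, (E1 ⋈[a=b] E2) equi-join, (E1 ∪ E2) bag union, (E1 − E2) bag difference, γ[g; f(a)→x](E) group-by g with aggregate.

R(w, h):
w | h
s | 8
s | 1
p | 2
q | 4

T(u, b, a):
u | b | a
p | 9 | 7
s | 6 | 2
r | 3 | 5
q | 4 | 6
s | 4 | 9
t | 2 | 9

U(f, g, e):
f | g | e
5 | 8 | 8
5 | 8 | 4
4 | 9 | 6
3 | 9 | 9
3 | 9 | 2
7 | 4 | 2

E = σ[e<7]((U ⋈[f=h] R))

σ filters on e, owned by the left side.
E' = (σ[e<7](U) ⋈[f=h] R)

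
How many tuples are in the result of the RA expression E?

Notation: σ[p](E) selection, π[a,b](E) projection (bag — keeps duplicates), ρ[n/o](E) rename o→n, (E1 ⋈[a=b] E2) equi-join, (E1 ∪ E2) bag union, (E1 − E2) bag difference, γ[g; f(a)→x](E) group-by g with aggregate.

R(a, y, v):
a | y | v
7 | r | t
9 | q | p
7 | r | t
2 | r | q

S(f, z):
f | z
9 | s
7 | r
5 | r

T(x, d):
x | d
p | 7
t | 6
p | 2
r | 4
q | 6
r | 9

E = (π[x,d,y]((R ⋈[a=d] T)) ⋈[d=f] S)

Stepwise |·|:
  R → 4
  T → 6
  (R ⋈[a=d] T) → 4
  π[x,d,y]((R ⋈[a=d] T)) → 4
  S → 3
  (π[x,d,y]((R ⋈[a=d] T)) ⋈[d=f] S) → 3

|E| = 3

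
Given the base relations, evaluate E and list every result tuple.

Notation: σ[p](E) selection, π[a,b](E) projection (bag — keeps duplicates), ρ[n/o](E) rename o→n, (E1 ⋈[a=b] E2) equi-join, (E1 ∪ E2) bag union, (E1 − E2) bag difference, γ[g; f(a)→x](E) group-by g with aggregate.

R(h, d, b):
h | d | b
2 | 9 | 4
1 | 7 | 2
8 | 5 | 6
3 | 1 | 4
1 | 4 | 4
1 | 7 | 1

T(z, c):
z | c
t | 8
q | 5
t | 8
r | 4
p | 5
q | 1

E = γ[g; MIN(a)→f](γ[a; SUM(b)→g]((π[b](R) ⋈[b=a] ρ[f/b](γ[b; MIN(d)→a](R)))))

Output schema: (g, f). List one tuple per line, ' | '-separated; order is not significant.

Row counts bottom-up:
  R → 6
  π[b](R) → 6
  R → 6
  γ[b; MIN(d)→a](R) → 4
  ρ[f/b](γ[b; MIN(d)→a](R)) → 4
  (π[b](R) ⋈[b=a] ρ[f/b](γ[b; MIN(d)→a](R))) → 1
  γ[a; SUM(b)→g]((π[b](R) ⋈[b=a] ρ[f/b](γ[b; MIN(d)→a](R)))) → 1
  γ[g; MIN(a)→f](γ[a; SUM(b)→g]((π[b](R) ⋈[b=a] ρ[f/b](γ[b; MIN(d)→a](R))))) → 1

== RESULT ==
g | f
1 | 1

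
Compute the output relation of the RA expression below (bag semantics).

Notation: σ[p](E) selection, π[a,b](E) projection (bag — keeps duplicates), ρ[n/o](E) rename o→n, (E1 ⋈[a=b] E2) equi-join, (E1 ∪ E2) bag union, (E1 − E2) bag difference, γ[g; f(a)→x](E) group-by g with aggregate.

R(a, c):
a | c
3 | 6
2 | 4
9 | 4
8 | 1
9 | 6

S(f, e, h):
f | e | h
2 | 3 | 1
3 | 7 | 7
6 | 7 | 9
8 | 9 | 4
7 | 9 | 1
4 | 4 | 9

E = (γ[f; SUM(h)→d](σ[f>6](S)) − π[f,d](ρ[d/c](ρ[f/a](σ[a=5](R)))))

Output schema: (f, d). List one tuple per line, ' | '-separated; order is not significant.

Per-node cardinality:
  S → 6
  σ[f>6](S) → 2
  γ[f; SUM(h)→d](σ[f>6](S)) → 2
  R → 5
  σ[a=5](R) → 0
  ρ[f/a](σ[a=5](R)) → 0
  ρ[d/c](ρ[f/a](σ[a=5](R))) → 0
  π[f,d](ρ[d/c](ρ[f/a](σ[a=5](R)))) → 0
  (γ[f; SUM(h)→d](σ[f>6](S)) − π[f,d](ρ[d/c](ρ[f/a](σ[a=5](R))))) → 2

== RESULT ==
f | d
7 | 1
8 | 4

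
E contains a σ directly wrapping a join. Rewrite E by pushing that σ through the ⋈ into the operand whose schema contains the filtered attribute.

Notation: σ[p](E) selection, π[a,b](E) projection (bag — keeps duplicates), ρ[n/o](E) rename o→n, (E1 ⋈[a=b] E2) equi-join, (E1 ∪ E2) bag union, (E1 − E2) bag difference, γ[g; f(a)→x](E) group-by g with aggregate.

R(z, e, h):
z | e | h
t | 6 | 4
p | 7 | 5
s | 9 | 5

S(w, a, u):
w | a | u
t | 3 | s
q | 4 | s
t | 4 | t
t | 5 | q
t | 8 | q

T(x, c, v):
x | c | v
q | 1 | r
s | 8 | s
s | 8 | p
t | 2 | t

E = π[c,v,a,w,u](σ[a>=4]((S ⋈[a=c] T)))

σ filters on a, owned by the left side.
E' = π[c,v,a,w,u]((σ[a>=4](S) ⋈[a=c] T))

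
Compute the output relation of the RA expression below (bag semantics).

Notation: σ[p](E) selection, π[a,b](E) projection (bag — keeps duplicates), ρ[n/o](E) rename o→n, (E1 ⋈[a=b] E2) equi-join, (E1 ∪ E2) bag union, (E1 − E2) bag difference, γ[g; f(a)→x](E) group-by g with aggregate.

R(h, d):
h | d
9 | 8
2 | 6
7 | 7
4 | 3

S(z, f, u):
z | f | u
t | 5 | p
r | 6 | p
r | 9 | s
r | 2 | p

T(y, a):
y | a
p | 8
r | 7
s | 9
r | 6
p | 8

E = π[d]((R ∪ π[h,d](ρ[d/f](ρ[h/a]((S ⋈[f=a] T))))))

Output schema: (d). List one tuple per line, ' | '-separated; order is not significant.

Row counts bottom-up:
  R → 4
  S → 4
  T → 5
  (S ⋈[f=a] T) → 2
  ρ[h/a]((S ⋈[f=a] T)) → 2
  ρ[d/f](ρ[h/a]((S ⋈[f=a] T))) → 2
  π[h,d](ρ[d/f](ρ[h/a]((S ⋈[f=a] T)))) → 2
  (R ∪ π[h,d](ρ[d/f](ρ[h/a]((S ⋈[f=a] T))))) → 6
  π[d]((R ∪ π[h,d](ρ[d/f](ρ[h/a]((S ⋈[f=a] T)))))) → 6

== RESULT ==
d
3
6
6
7
8
9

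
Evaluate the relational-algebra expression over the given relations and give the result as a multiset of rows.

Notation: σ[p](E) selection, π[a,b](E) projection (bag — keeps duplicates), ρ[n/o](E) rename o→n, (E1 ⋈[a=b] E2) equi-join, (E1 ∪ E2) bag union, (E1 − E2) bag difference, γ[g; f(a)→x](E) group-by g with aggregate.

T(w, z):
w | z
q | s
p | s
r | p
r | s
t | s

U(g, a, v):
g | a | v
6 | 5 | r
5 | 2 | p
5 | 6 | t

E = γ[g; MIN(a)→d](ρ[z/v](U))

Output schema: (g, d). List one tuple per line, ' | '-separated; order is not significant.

Row counts bottom-up:
  U → 3
  ρ[z/v](U) → 3
  γ[g; MIN(a)→d](ρ[z/v](U)) → 2

== RESULT ==
g | d
5 | 2
6 | 5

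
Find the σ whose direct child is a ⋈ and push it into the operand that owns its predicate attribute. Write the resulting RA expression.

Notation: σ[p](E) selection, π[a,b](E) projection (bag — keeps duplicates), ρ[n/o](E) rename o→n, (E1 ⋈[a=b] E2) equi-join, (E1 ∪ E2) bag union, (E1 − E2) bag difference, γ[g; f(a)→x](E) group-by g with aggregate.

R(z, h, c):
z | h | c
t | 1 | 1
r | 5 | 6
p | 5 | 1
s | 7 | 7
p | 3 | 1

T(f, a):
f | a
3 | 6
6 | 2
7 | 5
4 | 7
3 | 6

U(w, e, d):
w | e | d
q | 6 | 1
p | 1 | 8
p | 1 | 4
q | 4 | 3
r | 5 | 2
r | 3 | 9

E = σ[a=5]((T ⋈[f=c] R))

σ filters on a, owned by the left side.
E' = (σ[a=5](T) ⋈[f=c] R)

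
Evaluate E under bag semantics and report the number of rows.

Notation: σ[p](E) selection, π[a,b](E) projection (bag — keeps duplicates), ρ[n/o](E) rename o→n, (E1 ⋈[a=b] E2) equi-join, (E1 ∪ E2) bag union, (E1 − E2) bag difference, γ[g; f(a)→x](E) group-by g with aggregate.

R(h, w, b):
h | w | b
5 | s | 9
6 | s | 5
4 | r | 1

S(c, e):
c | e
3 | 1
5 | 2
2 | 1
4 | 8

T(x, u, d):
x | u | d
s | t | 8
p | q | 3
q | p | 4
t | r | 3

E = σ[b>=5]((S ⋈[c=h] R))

Subexpression sizes:
  S → 4
  R → 3
  (S ⋈[c=h] R) → 2
  σ[b>=5]((S ⋈[c=h] R)) → 1

|E| = 1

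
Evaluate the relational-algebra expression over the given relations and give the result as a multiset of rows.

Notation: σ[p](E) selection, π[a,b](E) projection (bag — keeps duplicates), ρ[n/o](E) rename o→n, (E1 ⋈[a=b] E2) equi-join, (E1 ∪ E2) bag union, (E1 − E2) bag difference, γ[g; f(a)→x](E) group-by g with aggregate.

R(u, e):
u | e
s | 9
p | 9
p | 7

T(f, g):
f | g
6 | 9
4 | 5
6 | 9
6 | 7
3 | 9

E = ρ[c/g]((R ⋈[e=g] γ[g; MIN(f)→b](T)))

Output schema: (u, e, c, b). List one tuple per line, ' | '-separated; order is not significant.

Per-node cardinality:
  R → 3
  T → 5
  γ[g; MIN(f)→b](T) → 3
  (R ⋈[e=g] γ[g; MIN(f)→b](T)) → 3
  ρ[c/g]((R ⋈[e=g] γ[g; MIN(f)→b](T))) → 3

== RESULT ==
u | e | c | b
p | 7 | 7 | 6
p | 9 | 9 | 3
s | 9 | 9 | 3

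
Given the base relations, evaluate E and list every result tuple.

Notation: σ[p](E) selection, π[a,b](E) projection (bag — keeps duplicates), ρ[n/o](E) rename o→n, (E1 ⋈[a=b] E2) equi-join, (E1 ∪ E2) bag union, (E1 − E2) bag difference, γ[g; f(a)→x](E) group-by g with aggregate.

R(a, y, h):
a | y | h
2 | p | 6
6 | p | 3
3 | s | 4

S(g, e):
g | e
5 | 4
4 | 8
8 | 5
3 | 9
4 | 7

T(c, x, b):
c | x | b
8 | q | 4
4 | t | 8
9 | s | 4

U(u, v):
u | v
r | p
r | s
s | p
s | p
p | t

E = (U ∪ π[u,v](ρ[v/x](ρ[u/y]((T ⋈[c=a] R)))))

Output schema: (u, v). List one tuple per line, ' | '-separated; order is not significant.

Stepwise |·|:
  U → 5
  T → 3
  R → 3
  (T ⋈[c=a] R) → 0
  ρ[u/y]((T ⋈[c=a] R)) → 0
  ρ[v/x](ρ[u/y]((T ⋈[c=a] R))) → 0
  π[u,v](ρ[v/x](ρ[u/y]((T ⋈[c=a] R)))) → 0
  (U ∪ π[u,v](ρ[v/x](ρ[u/y]((T ⋈[c=a] R))))) → 5

== RESULT ==
u | v
p | t
r | p
r | s
s | p
s | p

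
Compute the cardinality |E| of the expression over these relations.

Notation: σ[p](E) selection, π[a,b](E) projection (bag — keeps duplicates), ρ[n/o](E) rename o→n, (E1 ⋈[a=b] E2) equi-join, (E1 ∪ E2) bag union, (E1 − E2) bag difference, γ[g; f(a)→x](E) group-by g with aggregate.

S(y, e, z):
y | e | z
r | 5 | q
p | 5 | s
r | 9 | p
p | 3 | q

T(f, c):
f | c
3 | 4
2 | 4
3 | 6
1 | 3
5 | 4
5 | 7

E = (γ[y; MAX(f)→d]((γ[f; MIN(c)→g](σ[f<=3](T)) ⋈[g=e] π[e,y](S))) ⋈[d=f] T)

Subexpression sizes:
  T → 6
  σ[f<=3](T) → 4
  γ[f; MIN(c)→g](σ[f<=3](T)) → 3
  S → 4
  π[e,y](S) → 4
  (γ[f; MIN(c)→g](σ[f<=3](T)) ⋈[g=e] π[e,y](S)) → 1
  γ[y; MAX(f)→d]((γ[f; MIN(c)→g](σ[f<=3](T)) ⋈[g=e] π[e,y](S))) → 1
  T → 6
  (γ[y; MAX(f)→d]((γ[f; MIN(c)→g](σ[f<=3](T)) ⋈[g=e] π[e,y](S))) ⋈[d=f] T) → 1

|E| = 1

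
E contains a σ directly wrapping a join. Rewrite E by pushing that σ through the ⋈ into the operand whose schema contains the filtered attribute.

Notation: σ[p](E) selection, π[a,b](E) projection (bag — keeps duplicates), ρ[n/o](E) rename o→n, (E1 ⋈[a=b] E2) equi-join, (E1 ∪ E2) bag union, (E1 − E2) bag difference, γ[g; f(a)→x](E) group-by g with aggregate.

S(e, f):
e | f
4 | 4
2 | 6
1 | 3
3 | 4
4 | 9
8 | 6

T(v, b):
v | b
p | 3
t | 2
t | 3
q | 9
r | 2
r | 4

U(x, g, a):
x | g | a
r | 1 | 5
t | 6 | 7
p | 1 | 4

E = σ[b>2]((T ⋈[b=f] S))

σ filters on b, owned by the left side.
E' = (σ[b>2](T) ⋈[b=f] S)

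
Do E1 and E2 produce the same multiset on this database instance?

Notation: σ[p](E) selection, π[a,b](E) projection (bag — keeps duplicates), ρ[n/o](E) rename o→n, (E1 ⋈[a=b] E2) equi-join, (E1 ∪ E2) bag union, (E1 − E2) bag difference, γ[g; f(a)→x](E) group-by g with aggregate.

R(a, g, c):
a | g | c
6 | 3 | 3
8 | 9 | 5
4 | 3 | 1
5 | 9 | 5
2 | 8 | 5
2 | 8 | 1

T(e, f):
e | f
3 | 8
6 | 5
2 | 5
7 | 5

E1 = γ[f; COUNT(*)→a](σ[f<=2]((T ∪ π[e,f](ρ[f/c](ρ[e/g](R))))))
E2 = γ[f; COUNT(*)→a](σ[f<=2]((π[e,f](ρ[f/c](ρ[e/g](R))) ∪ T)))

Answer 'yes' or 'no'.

E1 row counts bottom-up:
  T → 4
  R → 6
  ρ[e/g](R) → 6
  ρ[f/c](ρ[e/g](R)) → 6
  π[e,f](ρ[f/c](ρ[e/g](R))) → 6
  (T ∪ π[e,f](ρ[f/c](ρ[e/g](R)))) → 10
  σ[f<=2]((T ∪ π[e,f](ρ[f/c](ρ[e/g](R))))) → 2
  γ[f; COUNT(*)→a](σ[f<=2]((T ∪ π[e,f](ρ[f/c](ρ[e/g](R)))))) → 1
E2 row counts bottom-up:
  R → 6
  ρ[e/g](R) → 6
  ρ[f/c](ρ[e/g](R)) → 6
  π[e,f](ρ[f/c](ρ[e/g](R))) → 6
  T → 4
  (π[e,f](ρ[f/c](ρ[e/g](R))) ∪ T) → 10
  σ[f<=2]((π[e,f](ρ[f/c](ρ[e/g](R))) ∪ T)) → 2
  γ[f; COUNT(*)→a](σ[f<=2]((π[e,f](ρ[f/c](ρ[e/g](R))) ∪ T))) → 1

E1 and E2 produce the same multiset:
f | a
1 | 2

yes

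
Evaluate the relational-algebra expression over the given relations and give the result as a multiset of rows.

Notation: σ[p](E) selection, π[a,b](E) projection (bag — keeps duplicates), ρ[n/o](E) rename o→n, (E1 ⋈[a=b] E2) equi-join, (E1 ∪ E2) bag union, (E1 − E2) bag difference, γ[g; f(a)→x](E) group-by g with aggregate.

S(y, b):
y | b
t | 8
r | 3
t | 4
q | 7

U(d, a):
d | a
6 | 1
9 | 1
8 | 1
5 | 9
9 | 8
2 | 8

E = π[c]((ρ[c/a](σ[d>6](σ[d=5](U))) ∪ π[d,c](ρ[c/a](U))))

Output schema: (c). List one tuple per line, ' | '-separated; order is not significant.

Per-node cardinality:
  U → 6
  σ[d=5](U) → 1
  σ[d>6](σ[d=5](U)) → 0
  ρ[c/a](σ[d>6](σ[d=5](U))) → 0
  U → 6
  ρ[c/a](U) → 6
  π[d,c](ρ[c/a](U)) → 6
  (ρ[c/a](σ[d>6](σ[d=5](U))) ∪ π[d,c](ρ[c/a](U))) → 6
  π[c]((ρ[c/a](σ[d>6](σ[d=5](U))) ∪ π[d,c](ρ[c/a](U)))) → 6

== RESULT ==
c
1
1
1
8
8
9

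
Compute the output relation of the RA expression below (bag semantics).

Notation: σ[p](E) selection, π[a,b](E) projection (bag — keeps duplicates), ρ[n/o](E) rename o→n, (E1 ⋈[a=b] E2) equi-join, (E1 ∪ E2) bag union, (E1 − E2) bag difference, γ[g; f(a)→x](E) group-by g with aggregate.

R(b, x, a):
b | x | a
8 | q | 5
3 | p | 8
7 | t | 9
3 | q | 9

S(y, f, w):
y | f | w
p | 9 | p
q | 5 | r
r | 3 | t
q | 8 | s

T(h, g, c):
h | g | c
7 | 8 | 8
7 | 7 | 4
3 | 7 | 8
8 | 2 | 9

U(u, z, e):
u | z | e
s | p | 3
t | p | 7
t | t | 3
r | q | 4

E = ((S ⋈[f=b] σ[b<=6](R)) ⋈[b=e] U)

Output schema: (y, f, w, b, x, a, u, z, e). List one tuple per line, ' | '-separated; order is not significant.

Per-node cardinality:
  S → 4
  R → 4
  σ[b<=6](R) → 2
  (S ⋈[f=b] σ[b<=6](R)) → 2
  U → 4
  ((S ⋈[f=b] σ[b<=6](R)) ⋈[b=e] U) → 4

== RESULT ==
y | f | w | b | x | a | u | z | e
r | 3 | t | 3 | p | 8 | s | p | 3
r | 3 | t | 3 | p | 8 | t | t | 3
r | 3 | t | 3 | q | 9 | s | p | 3
r | 3 | t | 3 | q | 9 | t | t | 3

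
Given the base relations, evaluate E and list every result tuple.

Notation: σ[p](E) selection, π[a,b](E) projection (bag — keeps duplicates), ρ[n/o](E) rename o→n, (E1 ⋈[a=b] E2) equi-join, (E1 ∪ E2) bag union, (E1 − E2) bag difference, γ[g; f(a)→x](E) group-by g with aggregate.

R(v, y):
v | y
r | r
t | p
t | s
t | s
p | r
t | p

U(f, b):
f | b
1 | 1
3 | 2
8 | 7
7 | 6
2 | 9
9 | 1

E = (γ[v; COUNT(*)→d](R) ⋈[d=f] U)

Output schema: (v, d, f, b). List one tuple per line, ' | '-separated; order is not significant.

Row counts bottom-up:
  R → 6
  γ[v; COUNT(*)→d](R) → 3
  U → 6
  (γ[v; COUNT(*)→d](R) ⋈[d=f] U) → 2

== RESULT ==
v | d | f | b
p | 1 | 1 | 1
r | 1 | 1 | 1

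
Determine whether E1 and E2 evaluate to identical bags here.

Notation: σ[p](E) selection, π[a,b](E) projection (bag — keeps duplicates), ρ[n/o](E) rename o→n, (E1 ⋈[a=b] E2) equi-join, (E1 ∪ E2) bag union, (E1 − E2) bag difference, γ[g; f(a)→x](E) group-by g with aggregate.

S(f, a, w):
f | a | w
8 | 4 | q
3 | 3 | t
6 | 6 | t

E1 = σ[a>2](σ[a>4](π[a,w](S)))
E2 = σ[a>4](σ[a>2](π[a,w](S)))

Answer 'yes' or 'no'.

E1 per-node cardinality:
  S → 3
  π[a,w](S) → 3
  σ[a>4](π[a,w](S)) → 1
  σ[a>2](σ[a>4](π[a,w](S))) → 1
E2 per-node cardinality:
  S → 3
  π[a,w](S) → 3
  σ[a>2](π[a,w](S)) → 3
  σ[a>4](σ[a>2](π[a,w](S))) → 1

E1 and E2 produce the same multiset:
a | w
6 | t

yes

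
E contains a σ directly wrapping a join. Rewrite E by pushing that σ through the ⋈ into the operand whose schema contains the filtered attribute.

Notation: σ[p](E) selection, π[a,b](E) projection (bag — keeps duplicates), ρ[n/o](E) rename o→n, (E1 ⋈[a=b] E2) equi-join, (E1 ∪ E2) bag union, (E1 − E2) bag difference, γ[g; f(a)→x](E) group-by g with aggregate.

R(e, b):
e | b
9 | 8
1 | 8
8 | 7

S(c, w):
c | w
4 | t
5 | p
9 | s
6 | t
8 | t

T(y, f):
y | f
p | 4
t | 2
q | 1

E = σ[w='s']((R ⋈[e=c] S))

σ filters on w, owned by the right side.
E' = (R ⋈[e=c] σ[w='s'](S))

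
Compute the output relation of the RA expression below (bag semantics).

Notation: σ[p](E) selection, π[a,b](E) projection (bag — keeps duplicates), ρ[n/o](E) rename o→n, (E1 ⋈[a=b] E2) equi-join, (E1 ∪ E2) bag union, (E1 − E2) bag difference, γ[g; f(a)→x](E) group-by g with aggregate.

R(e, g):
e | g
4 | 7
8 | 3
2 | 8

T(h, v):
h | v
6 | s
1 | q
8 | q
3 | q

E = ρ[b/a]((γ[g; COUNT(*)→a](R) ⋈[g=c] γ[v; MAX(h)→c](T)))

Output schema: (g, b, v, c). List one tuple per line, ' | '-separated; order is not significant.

Row counts bottom-up:
  R → 3
  γ[g; COUNT(*)→a](R) → 3
  T → 4
  γ[v; MAX(h)→c](T) → 2
  (γ[g; COUNT(*)→a](R) ⋈[g=c] γ[v; MAX(h)→c](T)) → 1
  ρ[b/a]((γ[g; COUNT(*)→a](R) ⋈[g=c] γ[v; MAX(h)→c](T))) → 1

== RESULT ==
g | b | v | c
8 | 1 | q | 8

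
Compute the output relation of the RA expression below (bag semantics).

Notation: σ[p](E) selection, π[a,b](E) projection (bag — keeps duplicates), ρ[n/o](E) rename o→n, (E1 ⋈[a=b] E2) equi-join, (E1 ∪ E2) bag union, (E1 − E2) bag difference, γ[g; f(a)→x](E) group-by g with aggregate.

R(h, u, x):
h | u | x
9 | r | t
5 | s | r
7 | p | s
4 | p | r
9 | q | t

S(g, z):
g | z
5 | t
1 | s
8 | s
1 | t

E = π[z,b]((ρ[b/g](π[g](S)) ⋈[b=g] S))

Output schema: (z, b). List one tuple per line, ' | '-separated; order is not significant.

Per-node cardinality:
  S → 4
  π[g](S) → 4
  ρ[b/g](π[g](S)) → 4
  S → 4
  (ρ[b/g](π[g](S)) ⋈[b=g] S) → 6
  π[z,b]((ρ[b/g](π[g](S)) ⋈[b=g] S)) → 6

== RESULT ==
z | b
s | 1
s | 1
s | 8
t | 1
t | 1
t | 5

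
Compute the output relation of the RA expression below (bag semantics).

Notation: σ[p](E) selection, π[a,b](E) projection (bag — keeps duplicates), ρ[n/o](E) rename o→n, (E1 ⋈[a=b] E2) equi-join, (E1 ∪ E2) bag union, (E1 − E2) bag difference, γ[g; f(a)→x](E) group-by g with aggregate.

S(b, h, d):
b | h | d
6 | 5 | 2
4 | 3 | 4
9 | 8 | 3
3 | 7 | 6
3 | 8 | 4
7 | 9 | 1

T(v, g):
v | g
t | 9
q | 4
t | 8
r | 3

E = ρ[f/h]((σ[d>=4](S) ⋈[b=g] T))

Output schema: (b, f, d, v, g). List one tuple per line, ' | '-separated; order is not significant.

Stepwise |·|:
  S → 6
  σ[d>=4](S) → 3
  T → 4
  (σ[d>=4](S) ⋈[b=g] T) → 3
  ρ[f/h]((σ[d>=4](S) ⋈[b=g] T)) → 3

== RESULT ==
b | f | d | v | g
3 | 7 | 6 | r | 3
3 | 8 | 4 | r | 3
4 | 3 | 4 | q | 4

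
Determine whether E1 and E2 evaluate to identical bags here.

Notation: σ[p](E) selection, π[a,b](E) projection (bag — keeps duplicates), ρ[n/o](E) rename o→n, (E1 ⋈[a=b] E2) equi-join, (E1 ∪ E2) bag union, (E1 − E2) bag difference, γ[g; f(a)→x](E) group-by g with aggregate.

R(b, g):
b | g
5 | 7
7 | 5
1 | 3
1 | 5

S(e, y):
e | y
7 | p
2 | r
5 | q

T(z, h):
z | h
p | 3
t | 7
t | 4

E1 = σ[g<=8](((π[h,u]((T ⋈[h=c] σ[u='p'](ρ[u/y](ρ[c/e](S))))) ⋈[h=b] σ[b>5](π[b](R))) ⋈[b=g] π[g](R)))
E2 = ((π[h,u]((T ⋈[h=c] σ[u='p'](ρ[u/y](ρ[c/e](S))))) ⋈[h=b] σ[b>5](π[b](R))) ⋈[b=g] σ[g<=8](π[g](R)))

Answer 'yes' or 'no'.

E1 subexpression sizes:
  T → 3
  S → 3
  ρ[c/e](S) → 3
  ρ[u/y](ρ[c/e](S)) → 3
  σ[u='p'](ρ[u/y](ρ[c/e](S))) → 1
  (T ⋈[h=c] σ[u='p'](ρ[u/y](ρ[c/e](S)))) → 1
  π[h,u]((T ⋈[h=c] σ[u='p'](ρ[u/y](ρ[c/e](S))))) → 1
  R → 4
  π[b](R) → 4
  σ[b>5](π[b](R)) → 1
  (π[h,u]((T ⋈[h=c] σ[u='p'](ρ[u/y](ρ[c/e](S))))) ⋈[h=b] σ[b>5](π[b](R))) → 1
  R → 4
  π[g](R) → 4
  ((π[h,u]((T ⋈[h=c] σ[u='p'](ρ[u/y](ρ[c/e](S))))) ⋈[h=b] σ[b>5](π[b](R))) ⋈[b=g] π[g](R)) → 1
  σ[g<=8](((π[h,u]((T ⋈[h=c] σ[u='p'](ρ[u/y](ρ[c/e](S))))) ⋈[h=b] σ[b>5](π[b](R))) ⋈[b=g] π[g](R))) → 1
E2 subexpression sizes:
  T → 3
  S → 3
  ρ[c/e](S) → 3
  ρ[u/y](ρ[c/e](S)) → 3
  σ[u='p'](ρ[u/y](ρ[c/e](S))) → 1
  (T ⋈[h=c] σ[u='p'](ρ[u/y](ρ[c/e](S)))) → 1
  π[h,u]((T ⋈[h=c] σ[u='p'](ρ[u/y](ρ[c/e](S))))) → 1
  R → 4
  π[b](R) → 4
  σ[b>5](π[b](R)) → 1
  (π[h,u]((T ⋈[h=c] σ[u='p'](ρ[u/y](ρ[c/e](S))))) ⋈[h=b] σ[b>5](π[b](R))) → 1
  R → 4
  π[g](R) → 4
  σ[g<=8](π[g](R)) → 4
  ((π[h,u]((T ⋈[h=c] σ[u='p'](ρ[u/y](ρ[c/e](S))))) ⋈[h=b] σ[b>5](π[b](R))) ⋈[b=g] σ[g<=8](π[g](R))) → 1

E1 and E2 produce the same multiset:
h | u | b | g
7 | p | 7 | 7

yes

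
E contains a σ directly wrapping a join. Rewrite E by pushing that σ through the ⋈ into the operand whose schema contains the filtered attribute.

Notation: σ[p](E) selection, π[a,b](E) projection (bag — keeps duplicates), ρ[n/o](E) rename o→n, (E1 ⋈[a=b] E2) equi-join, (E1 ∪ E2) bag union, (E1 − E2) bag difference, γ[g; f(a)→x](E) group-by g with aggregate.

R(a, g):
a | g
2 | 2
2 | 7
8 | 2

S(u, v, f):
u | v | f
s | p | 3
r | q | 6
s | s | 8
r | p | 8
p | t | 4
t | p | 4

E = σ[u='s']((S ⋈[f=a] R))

σ filters on u, owned by the left side.
E' = (σ[u='s'](S) ⋈[f=a] R)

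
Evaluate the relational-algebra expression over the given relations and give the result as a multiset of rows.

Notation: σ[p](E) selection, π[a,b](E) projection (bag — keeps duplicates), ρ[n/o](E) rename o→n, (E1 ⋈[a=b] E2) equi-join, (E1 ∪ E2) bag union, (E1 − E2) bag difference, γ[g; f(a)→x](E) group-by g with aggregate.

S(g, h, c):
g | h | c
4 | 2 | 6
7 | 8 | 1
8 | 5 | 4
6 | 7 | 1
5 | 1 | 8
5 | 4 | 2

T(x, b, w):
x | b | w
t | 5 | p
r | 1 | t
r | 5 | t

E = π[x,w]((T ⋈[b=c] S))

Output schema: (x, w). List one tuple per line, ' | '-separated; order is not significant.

Per-node cardinality:
  T → 3
  S → 6
  (T ⋈[b=c] S) → 2
  π[x,w]((T ⋈[b=c] S)) → 2

== RESULT ==
x | w
r | t
r | t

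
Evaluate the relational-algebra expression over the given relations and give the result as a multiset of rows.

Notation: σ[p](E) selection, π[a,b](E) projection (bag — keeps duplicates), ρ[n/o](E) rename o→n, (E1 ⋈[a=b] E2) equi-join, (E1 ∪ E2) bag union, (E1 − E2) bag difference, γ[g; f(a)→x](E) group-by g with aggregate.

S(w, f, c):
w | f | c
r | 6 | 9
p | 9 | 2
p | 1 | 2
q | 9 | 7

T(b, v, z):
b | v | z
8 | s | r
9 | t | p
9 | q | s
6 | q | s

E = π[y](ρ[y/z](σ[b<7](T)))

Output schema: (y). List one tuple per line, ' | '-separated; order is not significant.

Row counts bottom-up:
  T → 4
  σ[b<7](T) → 1
  ρ[y/z](σ[b<7](T)) → 1
  π[y](ρ[y/z](σ[b<7](T))) → 1

== RESULT ==
y
s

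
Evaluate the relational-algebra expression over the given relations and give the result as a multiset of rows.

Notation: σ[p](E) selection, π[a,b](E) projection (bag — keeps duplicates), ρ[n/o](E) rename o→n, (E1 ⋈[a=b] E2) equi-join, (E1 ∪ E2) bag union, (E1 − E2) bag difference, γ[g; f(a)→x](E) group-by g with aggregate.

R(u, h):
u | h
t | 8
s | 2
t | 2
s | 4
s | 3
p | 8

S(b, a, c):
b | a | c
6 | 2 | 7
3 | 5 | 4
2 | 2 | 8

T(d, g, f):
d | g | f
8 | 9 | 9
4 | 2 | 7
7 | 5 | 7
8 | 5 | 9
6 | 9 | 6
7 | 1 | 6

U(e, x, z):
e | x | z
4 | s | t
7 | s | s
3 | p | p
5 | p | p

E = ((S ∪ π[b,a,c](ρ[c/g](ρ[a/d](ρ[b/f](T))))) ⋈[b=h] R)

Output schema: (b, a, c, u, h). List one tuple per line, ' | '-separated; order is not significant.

Row counts bottom-up:
  S → 3
  T → 6
  ρ[b/f](T) → 6
  ρ[a/d](ρ[b/f](T)) → 6
  ρ[c/g](ρ[a/d](ρ[b/f](T))) → 6
  π[b,a,c](ρ[c/g](ρ[a/d](ρ[b/f](T)))) → 6
  (S ∪ π[b,a,c](ρ[c/g](ρ[a/d](ρ[b/f](T))))) → 9
  R → 6
  ((S ∪ π[b,a,c](ρ[c/g](ρ[a/d](ρ[b/f](T))))) ⋈[b=h] R) → 3

== RESULT ==
b | a | c | u | h
2 | 2 | 8 | s | 2
2 | 2 | 8 | t | 2
3 | 5 | 4 | s | 3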